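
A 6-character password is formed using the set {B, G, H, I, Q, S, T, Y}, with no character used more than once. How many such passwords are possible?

20160

Choose and order 6 of the 8 symbols: the first character has 8 options, the next 7, and so on down to 3.
That product is 8 × 7 × 6 × 5 × 4 × 3 = 20160.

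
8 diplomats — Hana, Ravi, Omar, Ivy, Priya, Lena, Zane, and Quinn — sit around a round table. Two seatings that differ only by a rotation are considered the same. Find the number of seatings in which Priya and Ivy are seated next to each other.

1440

Treat {Priya, Ivy} as one unit (2 internal orders) and seat the resulting 7 units around the table: (6)! circular arrangements.
So 2 × (6)! = 2 × 720 = 1440.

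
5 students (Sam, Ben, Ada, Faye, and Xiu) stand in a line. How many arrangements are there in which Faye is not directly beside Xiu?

There are 5! = 120 arrangements in all. If Faye and Xiu are adjacent, merging them into one block gives 2·(4)! = 48 arrangements.
So 120 − 48 = 72 arrangements keep them apart.

72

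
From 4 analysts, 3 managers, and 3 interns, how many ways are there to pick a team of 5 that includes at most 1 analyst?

Split by how many analysts are chosen (0 through 1).
Sum: C(4,0)·C(6,5) + C(4,1)·C(6,4) = 6 + 60 = 66.

66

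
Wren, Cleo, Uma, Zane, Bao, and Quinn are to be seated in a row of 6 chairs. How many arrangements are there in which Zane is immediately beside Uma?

Glue Zane and Uma into one block (2 internal orders), leaving 5 units to arrange in a row.
That gives 2 × 5! = 2 × 120 = 240.

240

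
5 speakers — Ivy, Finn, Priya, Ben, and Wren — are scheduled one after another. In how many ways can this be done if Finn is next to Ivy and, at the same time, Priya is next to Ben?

24

Treat {Finn,Ivy} as one block (2 orders) and {Priya,Ben} as another (2 orders).
That leaves 3 units to arrange: 2 × 2 × 3! = 4 × 6 = 24.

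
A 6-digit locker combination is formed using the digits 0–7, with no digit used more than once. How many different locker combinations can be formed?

20160

With no repetition, fill the 6 digits in order: 8 choices, then 7, down to 3.
8 × 7 × 6 × 5 × 4 × 3 = 20160.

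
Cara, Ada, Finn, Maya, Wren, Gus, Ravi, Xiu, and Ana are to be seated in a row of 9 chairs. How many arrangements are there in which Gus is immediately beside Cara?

80640

Glue Gus and Cara into one block (2 internal orders), leaving 8 units to arrange in a row.
That gives 2 × 8! = 2 × 40320 = 80640.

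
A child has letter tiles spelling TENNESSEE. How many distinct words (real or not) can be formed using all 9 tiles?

Letter multiplicities in TENNESSEE: E×4, N×2, S×2, T×1.
The number of distinct arrangements is 9!/(4!·2!·2!) = 362880/96 = 3780.

3780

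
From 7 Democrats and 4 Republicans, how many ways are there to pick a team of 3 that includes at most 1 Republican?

Split by how many Republicans are chosen (0 through 1).
Sum: C(4,0)·C(7,3) + C(4,1)·C(7,2) = 35 + 84 = 119.

119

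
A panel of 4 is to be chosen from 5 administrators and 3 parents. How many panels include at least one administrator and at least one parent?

Unrestricted: C(8,4) = 70 ways to pick any 4 of the 8.
Selections missing a whole group: no administrators → C(3,4) = 0; no parents → C(5,4) = 5.
Both groups omitted at once is impossible, so 70 − 5 = 65.

65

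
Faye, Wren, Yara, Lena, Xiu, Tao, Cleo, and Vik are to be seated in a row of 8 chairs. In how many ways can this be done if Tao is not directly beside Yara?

30240

There are 8! = 40320 arrangements in all. If Tao and Yara are adjacent, merging them into one block gives 2·(7)! = 10080 arrangements.
Complementary counting: 40320 − 10080 = 30240.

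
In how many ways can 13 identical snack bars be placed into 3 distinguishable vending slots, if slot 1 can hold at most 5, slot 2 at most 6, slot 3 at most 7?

21

By stars and bars, unrestricted non-negative solutions to x_1+…+x_3 = 13 number C(13+2,2) = 105.
Subtract solutions that violate a single cap (substitute x_i' = x_i − (cap_i+1)): x_1 ≥ 6 gives C(9,2) = 36; x_2 ≥ 7 gives C(8,2) = 28; x_3 ≥ 8 gives C(7,2) = 21. Together 85.
Add back pairs where two caps are both exceeded: 1 + 0 + 0 = 1.
By inclusion–exclusion the count is 105 − 85 + 1 = 21.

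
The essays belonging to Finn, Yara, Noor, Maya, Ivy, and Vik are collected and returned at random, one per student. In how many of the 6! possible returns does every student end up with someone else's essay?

Let Aᵢ be the assignments in which student i gets their own essay. We want the size of the complement of A₁∪…∪A_6.
By inclusion–exclusion this is Σ_{j=0}^{6} (−1)^j C(6,j)·(6−j)!.
Computing: 720 − 720 + 360 − 120 + 30 − 6 + 1 = 265.

265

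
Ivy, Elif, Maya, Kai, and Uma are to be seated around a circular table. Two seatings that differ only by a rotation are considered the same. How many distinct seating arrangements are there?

Around a circle, 5 distinct people have 5!/5 = (4)! = 24 rotationally distinct seatings.

24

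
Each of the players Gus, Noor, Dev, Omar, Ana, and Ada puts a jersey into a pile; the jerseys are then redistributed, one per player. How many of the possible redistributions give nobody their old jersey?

265

Let Aᵢ be the assignments in which player i gets their old jersey. We want the size of the complement of A₁∪…∪A_6.
By inclusion–exclusion this is Σ_{j=0}^{6} (−1)^j C(6,j)·(6−j)!.
Computing: 720 − 720 + 360 − 120 + 30 − 6 + 1 = 265.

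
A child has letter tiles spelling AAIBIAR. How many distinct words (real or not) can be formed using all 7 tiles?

420

AAIBIAR has 7 letters with A appearing 3 times and I appearing twice.
The number of distinct arrangements is 7!/(3!·2!) = 5040/12 = 420.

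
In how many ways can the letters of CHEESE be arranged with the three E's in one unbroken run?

Treat the 3 copies of E as a single block. The multiset to arrange is then {EEE, C, H, S}, 4 items in all.
All 4 items are distinct, so there are (4)! = 24 arrangements.

24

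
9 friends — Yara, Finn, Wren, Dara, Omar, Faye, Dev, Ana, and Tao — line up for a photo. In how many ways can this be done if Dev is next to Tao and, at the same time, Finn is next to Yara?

Treat {Dev,Tao} as one block (2 orders) and {Finn,Yara} as another (2 orders).
That leaves 7 units to arrange: 2 × 2 × 7! = 4 × 5040 = 20160.

20160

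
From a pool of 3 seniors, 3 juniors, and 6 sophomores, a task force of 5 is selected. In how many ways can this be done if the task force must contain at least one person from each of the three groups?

540

Total 5-person selections from all 12: C(12,5) = 792.
Subtract selections that omit an entire group: no seniors → C(9,5) = 126; no juniors → C(9,5) = 126; no sophomores → C(6,5) = 6.
Add back selections omitting two groups (i.e. drawn from a single group): C(3,5) + C(3,5) + C(6,5) = 6.
By inclusion–exclusion: 792 − 258 + 6 = 540.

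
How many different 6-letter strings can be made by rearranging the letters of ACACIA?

Letter multiplicities in ACACIA: A×3, C×2, I×1.
Dividing 6! = 720 by 3!·2! = 12 for the repeated letters gives 60.

60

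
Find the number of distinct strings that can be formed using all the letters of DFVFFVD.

210

DFVFFVD has 7 letters with D appearing twice, F appearing 3 times, and V appearing twice.
The number of distinct arrangements is 7!/(3!·2!·2!) = 5040/24 = 210.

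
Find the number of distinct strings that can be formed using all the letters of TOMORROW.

3360

Letter multiplicities in TOMORROW: M×1, O×3, R×2, T×1, W×1.
So there are 8! / (3!·2!) = 3360 distinguishable arrangements.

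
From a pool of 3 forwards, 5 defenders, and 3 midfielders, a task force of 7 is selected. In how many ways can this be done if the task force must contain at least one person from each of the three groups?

314

With no constraint there are C(11,7) = 330 possible selections.
Selections missing a whole group: no forwards → C(8,7) = 8; no defenders → C(6,7) = 0; no midfielders → C(8,7) = 8.
Add back selections omitting two groups (i.e. drawn from a single group): C(3,7) + C(5,7) + C(3,7) = 0.
By inclusion–exclusion: 330 − 16 + 0 = 314.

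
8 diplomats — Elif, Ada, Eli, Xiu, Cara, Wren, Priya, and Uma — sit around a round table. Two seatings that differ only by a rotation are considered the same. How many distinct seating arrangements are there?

5040

Fix one person's seat to break rotational symmetry; the remaining 7 people can be arranged in (7)! = 5040 ways.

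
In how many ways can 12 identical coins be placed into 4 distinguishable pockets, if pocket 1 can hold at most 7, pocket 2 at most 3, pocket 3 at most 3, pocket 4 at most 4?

47

Ignoring the caps, the number of non-negative solutions to x_1+…+x_4 = 12 is C(15,3) = 455.
Subtract solutions that violate a single cap (substitute x_i' = x_i − (cap_i+1)): x_1 ≥ 8 gives C(7,3) = 35; x_2 ≥ 4 gives C(11,3) = 165; x_3 ≥ 4 gives C(11,3) = 165; x_4 ≥ 5 gives C(10,3) = 120. Together 485.
Add back pairs where two caps are both exceeded: 1 + 1 + 0 + 35 + 20 + 20 = 77.
By inclusion–exclusion the count is 455 − 485 + 77 = 47.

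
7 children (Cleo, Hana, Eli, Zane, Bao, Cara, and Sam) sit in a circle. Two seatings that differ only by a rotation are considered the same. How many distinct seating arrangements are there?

720

Seat Cleo anywhere (absorbing the rotational symmetry), then permute the other 6: (6)! = 720.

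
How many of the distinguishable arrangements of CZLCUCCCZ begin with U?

Fix U in the first position and arrange the remaining 8 letters.
Those 8 letters have C appearing 5 times and Z appearing twice, giving (8)!/(5!·2!) = 168.

168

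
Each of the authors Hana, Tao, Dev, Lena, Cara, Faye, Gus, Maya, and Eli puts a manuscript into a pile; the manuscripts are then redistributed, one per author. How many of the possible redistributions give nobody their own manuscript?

This is the derangement count D_9: permutations of 9 items with no fixed point.
By inclusion–exclusion this is Σ_{j=0}^{9} (−1)^j C(9,j)·(9−j)!.
Computing: 362880 − 362880 + 181440 − 60480 + 15120 − 3024 + 504 − 72 + 9 − 1 = 133496.

133496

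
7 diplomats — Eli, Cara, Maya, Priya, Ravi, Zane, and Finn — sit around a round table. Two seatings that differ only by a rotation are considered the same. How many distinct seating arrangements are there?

Seat Eli anywhere (absorbing the rotational symmetry), then permute the other 6: (6)! = 720.

720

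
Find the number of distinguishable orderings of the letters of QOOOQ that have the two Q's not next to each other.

6

There are 5!/(3!·2!) = 10 arrangements of QOOOQ in total.
If the two Q's are adjacent, glue them into one block, leaving 4 items to arrange: (4)!/(3!) = 4 ways.
Hence 10 − 4 = 6.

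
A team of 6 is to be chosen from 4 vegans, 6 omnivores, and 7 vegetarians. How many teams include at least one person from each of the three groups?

Unrestricted: C(17,6) = 12376 ways to pick any 6 of the 17.
Selections missing a whole group: no vegans → C(13,6) = 1716; no omnivores → C(11,6) = 462; no vegetarians → C(10,6) = 210.
Add back selections omitting two groups (i.e. drawn from a single group): C(4,6) + C(6,6) + C(7,6) = 8.
By inclusion–exclusion: 12376 − 2388 + 8 = 9996.

9996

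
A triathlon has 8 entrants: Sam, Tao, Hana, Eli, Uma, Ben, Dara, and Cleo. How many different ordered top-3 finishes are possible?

There are 8 choices for 1st place, 7 for 2nd, and 6 for 3rd.
That gives 8 × 7 × 6 = 336.

336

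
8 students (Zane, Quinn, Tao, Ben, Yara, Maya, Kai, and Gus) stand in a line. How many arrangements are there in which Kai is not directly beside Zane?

30240

There are 8! = 40320 arrangements in all. If Kai and Zane are adjacent, merging them into one block gives 2·(7)! = 10080 arrangements.
So 40320 − 10080 = 30240 arrangements keep them apart.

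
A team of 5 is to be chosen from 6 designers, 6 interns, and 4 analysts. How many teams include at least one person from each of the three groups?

3084

Unrestricted: C(16,5) = 4368 ways to pick any 5 of the 16.
Subtract selections that omit an entire group: no designers → C(10,5) = 252; no interns → C(10,5) = 252; no analysts → C(12,5) = 792.
Add back selections omitting two groups (i.e. drawn from a single group): C(6,5) + C(6,5) + C(4,5) = 12.
By inclusion–exclusion: 4368 − 1296 + 12 = 3084.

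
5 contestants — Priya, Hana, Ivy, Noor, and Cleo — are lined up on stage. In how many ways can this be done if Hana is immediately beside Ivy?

48

Treat {Hana, Ivy} as a single unit. There are 4 units to order, and the pair itself can be ordered 2 ways.
That gives 2 × 4! = 2 × 24 = 48.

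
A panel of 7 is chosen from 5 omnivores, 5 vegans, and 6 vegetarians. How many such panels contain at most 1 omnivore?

Split by how many omnivores are chosen (0 through 1).
Sum: C(5,0)·C(11,7) + C(5,1)·C(11,6) = 330 + 2310 = 2640.

2640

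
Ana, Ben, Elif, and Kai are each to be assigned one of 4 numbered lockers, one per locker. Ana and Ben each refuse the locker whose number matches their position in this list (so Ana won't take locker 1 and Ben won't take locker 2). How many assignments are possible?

14

Let Aᵢ (for i ∈ {1, 2}) be the placements that put person i in their forbidden locker. Any j of these fix j positions, leaving (4−j)! ways to fill the rest, and there are C(2,j) ways to pick which j.
By inclusion–exclusion, the number of valid placements is Σ_{j=0}^{2} (−1)^j C(2,j)·(4−j)!.
Computing: 24 − 12 + 2 = 14.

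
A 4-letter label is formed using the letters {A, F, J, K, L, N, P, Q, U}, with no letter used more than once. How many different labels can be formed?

3024

This is a permutation of 4 out of 9: P(9,4) = 9!/5!.
That product is 9 × 8 × 7 × 6 = 3024.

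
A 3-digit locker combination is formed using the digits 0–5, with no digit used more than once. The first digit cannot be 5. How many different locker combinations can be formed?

The first digit has 6−1 = 5 choices (anything except 5).
The remaining 2 digits are filled from the other 5 symbols without repetition: 5 × 4 = 20.
Total: 5 × 20 = 100.

100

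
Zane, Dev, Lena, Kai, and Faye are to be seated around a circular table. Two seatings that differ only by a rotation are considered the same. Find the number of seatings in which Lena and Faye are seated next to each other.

Treat {Lena, Faye} as one unit (2 internal orders) and seat the resulting 4 units around the table: (3)! circular arrangements.
So 2 × (3)! = 2 × 6 = 12.

12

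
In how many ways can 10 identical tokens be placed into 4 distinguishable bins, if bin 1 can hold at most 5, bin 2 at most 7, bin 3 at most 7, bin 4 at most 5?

196

Without the upper bounds there are C(13,3) = 286 ways to split 10 among 4 bins.
Subtract solutions that violate a single cap (substitute x_i' = x_i − (cap_i+1)): x_1 ≥ 6 gives C(7,3) = 35; x_2 ≥ 8 gives C(5,3) = 10; x_3 ≥ 8 gives C(5,3) = 10; x_4 ≥ 6 gives C(7,3) = 35. Together 90.
No two caps can be exceeded simultaneously, so the pair terms are all 0.
By inclusion–exclusion the count is 286 − 90 + 0 = 196.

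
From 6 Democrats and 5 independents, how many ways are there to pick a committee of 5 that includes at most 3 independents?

Split by how many independents are chosen (0 through 3).
Sum: C(5,0)·C(6,5) + C(5,1)·C(6,4) + C(5,2)·C(6,3) + C(5,3)·C(6,2) = 6 + 75 + 200 + 150 = 431.

431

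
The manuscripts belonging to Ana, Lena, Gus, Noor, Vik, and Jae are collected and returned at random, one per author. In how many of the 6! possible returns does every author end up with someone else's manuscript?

This is the derangement count D_6: permutations of 6 items with no fixed point.
By inclusion–exclusion this is Σ_{j=0}^{6} (−1)^j C(6,j)·(6−j)!.
Computing: 720 − 720 + 360 − 120 + 30 − 6 + 1 = 265.

265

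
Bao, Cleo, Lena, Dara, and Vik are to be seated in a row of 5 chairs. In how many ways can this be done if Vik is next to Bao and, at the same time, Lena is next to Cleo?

Treat {Vik,Bao} as one block (2 orders) and {Lena,Cleo} as another (2 orders).
That leaves 3 units to arrange: 2 × 2 × 3! = 4 × 6 = 24.

24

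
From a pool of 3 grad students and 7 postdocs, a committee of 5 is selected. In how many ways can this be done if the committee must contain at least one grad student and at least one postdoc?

With no constraint there are C(10,5) = 252 possible selections.
Selections missing a whole group: no grad students → C(7,5) = 21; no postdocs → C(3,5) = 0.
Both groups omitted at once is impossible, so 252 − 21 = 231.

231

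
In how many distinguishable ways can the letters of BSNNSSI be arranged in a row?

The 7 letters of BSNNSSI have repeats: N appearing twice and S appearing 3 times.
Dividing 7! = 5040 by 3!·2! = 12 for the repeated letters gives 420.

420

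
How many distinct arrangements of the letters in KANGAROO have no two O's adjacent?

There are 8!/(2!·2!) = 10080 arrangements of KANGAROO in total.
If the two O's are adjacent, glue them into one block, leaving 7 items to arrange: (7)!/(2!) = 2520 ways.
Subtracting, 10080 − 2520 = 7560 arrangements keep the O's apart.

7560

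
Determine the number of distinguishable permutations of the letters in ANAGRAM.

The 7 letters of ANAGRAM have repeats: A appearing 3 times.
The number of distinct arrangements is 7!/(3!) = 5040/6 = 840.

840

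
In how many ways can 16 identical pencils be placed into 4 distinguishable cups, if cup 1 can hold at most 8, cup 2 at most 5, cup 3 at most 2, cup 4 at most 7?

63

Ignoring the caps, the number of non-negative solutions to x_1+…+x_4 = 16 is C(19,3) = 969.
Subtract solutions that violate a single cap (substitute x_i' = x_i − (cap_i+1)): x_1 ≥ 9 gives C(10,3) = 120; x_2 ≥ 6 gives C(13,3) = 286; x_3 ≥ 3 gives C(16,3) = 560; x_4 ≥ 8 gives C(11,3) = 165. Together 1131.
Add back pairs where two caps are both exceeded: 4 + 35 + 0 + 120 + 10 + 56 = 225.
By inclusion–exclusion the count is 969 − 1131 + 225 = 63.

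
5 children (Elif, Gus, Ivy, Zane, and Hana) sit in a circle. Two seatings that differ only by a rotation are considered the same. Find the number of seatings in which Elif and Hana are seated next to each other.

12

Treat {Elif, Hana} as one unit (2 internal orders) and seat the resulting 4 units around the table: (3)! circular arrangements.
So 2 × (3)! = 2 × 6 = 12.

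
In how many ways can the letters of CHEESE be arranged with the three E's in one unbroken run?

Treat the 3 copies of E as a single block. The multiset to arrange is then {EEE, C, H, S}, 4 items in all.
All 4 items are distinct, so there are (4)! = 24 arrangements.

24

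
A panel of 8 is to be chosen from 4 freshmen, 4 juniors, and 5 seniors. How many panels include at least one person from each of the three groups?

With no constraint there are C(13,8) = 1287 possible selections.
Subtract selections that omit an entire group: no freshmen → C(9,8) = 9; no juniors → C(9,8) = 9; no seniors → C(8,8) = 1.
Add back selections omitting two groups (i.e. drawn from a single group): C(4,8) + C(4,8) + C(5,8) = 0.
By inclusion–exclusion: 1287 − 19 + 0 = 1268.

1268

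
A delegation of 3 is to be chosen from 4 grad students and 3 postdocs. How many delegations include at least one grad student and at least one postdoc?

Unrestricted: C(7,3) = 35 ways to pick any 3 of the 7.
Selections missing a whole group: no grad students → C(3,3) = 1; no postdocs → C(4,3) = 4.
Both groups omitted at once is impossible, so 35 − 5 = 30.

30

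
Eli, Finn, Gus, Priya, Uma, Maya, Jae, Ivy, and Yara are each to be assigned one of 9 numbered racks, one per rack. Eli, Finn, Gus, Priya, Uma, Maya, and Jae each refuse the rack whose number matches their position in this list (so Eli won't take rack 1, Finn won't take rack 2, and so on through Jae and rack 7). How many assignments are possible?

165016

Let Aᵢ (for 1 ≤ i ≤ 7) be the placements that put person i in their forbidden rack. Any j of these fix j positions, leaving (9−j)! ways to fill the rest, and there are C(7,j) ways to pick which j.
By inclusion–exclusion, the number of valid placements is Σ_{j=0}^{7} (−1)^j C(7,j)·(9−j)!.
Computing: 362880 − 282240 + 105840 − 25200 + 4200 − 504 + 42 − 2 = 165016.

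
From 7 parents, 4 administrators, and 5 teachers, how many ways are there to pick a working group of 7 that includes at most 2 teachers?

7260

Split by how many teachers are chosen (0 through 2).
Sum: C(5,0)·C(11,7) + C(5,1)·C(11,6) + C(5,2)·C(11,5) = 330 + 2310 + 4620 = 7260.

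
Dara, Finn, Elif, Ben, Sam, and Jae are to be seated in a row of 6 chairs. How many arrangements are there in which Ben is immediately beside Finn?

Place the 4 others and the Ben-Finn pair as 5 objects in a line; the pair has 2 internal arrangements.
So the count is 2·(5)! = 240.

240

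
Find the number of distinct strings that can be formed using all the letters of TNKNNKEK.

1120

TNKNNKEK has 8 letters with K appearing 3 times and N appearing 3 times.
Dividing 8! = 40320 by 3!·3! = 36 for the repeated letters gives 1120.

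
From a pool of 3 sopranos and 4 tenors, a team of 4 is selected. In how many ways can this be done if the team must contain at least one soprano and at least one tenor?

34

Total 4-person selections from all 7: C(7,4) = 35.
Subtract selections that omit an entire group: no sopranos → C(4,4) = 1; no tenors → C(3,4) = 0.
Both groups omitted at once is impossible, so 35 − 1 = 34.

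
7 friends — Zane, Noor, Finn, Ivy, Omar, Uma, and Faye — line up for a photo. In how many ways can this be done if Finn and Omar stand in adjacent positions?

1440

Place the 5 others and the Finn-Omar pair as 6 objects in a line; the pair has 2 internal arrangements.
So the count is 2·(6)! = 1440.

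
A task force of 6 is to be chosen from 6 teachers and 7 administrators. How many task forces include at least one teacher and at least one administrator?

Unrestricted: C(13,6) = 1716 ways to pick any 6 of the 13.
Selections missing a whole group: no teachers → C(7,6) = 7; no administrators → C(6,6) = 1.
Both groups omitted at once is impossible, so 1716 − 8 = 1708.

1708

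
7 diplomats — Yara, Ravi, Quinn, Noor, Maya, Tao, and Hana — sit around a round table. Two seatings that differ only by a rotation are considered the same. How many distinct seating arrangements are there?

Fix one person's seat to break rotational symmetry; the remaining 6 people can be arranged in (6)! = 720 ways.

720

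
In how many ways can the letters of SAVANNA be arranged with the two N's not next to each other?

Total arrangements of SAVANNA: 7!/(3!·2!) = 420.
If the two N's are adjacent, glue them into one block, leaving 6 items to arrange: (6)!/(3!) = 120 ways.
Hence 420 − 120 = 300.

300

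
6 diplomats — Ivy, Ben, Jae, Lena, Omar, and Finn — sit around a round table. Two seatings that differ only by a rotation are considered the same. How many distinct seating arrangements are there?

Fix one person's seat to break rotational symmetry; the remaining 5 people can be arranged in (5)! = 120 ways.

120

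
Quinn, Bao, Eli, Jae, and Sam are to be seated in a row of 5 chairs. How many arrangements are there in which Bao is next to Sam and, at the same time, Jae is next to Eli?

24

Treat {Bao,Sam} as one block (2 orders) and {Jae,Eli} as another (2 orders).
That leaves 3 units to arrange: 2 × 2 × 3! = 4 × 6 = 24.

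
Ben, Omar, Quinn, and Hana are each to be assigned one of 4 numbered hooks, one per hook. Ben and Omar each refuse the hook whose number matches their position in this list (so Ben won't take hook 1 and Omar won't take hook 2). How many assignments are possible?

Let Aᵢ (for i ∈ {1, 2}) be the placements that put person i in their forbidden hook. Any j of these fix j positions, leaving (4−j)! ways to fill the rest, and there are C(2,j) ways to pick which j.
By inclusion–exclusion, the number of valid placements is Σ_{j=0}^{2} (−1)^j C(2,j)·(4−j)!.
Computing: 24 − 12 + 2 = 14.

14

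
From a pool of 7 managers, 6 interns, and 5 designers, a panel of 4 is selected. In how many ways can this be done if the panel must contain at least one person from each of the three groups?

1575

With no constraint there are C(18,4) = 3060 possible selections.
Selections missing a whole group: no managers → C(11,4) = 330; no interns → C(12,4) = 495; no designers → C(13,4) = 715.
Add back selections omitting two groups (i.e. drawn from a single group): C(7,4) + C(6,4) + C(5,4) = 55.
By inclusion–exclusion: 3060 − 1540 + 55 = 1575.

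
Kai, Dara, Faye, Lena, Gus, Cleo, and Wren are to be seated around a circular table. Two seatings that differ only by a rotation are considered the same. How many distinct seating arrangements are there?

720

Fix one person's seat to break rotational symmetry; the remaining 6 people can be arranged in (6)! = 720 ways.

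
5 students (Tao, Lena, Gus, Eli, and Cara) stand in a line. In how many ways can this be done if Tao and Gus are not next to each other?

72

There are 5! = 120 arrangements in all. If Tao and Gus are adjacent, merging them into one block gives 2·(4)! = 48 arrangements.
So 120 − 48 = 72 arrangements keep them apart.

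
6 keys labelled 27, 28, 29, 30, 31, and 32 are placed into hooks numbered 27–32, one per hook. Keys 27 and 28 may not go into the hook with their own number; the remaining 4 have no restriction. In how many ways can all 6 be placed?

Let Aᵢ (for i ∈ {27, 28}) be the placements that put key i in its forbidden hook. Any j of these fix j positions, leaving (6−j)! ways to fill the rest, and there are C(2,j) ways to pick which j.
By inclusion–exclusion, the number of valid placements is Σ_{j=0}^{2} (−1)^j C(2,j)·(6−j)!.
Computing: 720 − 240 + 24 = 504.

504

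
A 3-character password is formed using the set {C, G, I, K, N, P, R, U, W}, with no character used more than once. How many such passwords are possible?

504

This is a permutation of 3 out of 9: P(9,3) = 9!/6!.
9 × 8 × 7 = 504.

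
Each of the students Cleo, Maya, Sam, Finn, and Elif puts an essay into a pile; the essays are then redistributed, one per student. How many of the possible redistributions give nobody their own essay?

Count assignments avoiding every fixed point. For any j of the 5 students fixed to their own essay, the other 5−j can be arranged in (5−j)! ways.
By inclusion–exclusion this is Σ_{j=0}^{5} (−1)^j C(5,j)·(5−j)!.
Computing: 120 − 120 + 60 − 20 + 5 − 1 = 44.

44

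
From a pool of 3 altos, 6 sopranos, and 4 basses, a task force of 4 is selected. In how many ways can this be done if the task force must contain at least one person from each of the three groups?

With no constraint there are C(13,4) = 715 possible selections.
Subtract selections that omit an entire group: no altos → C(10,4) = 210; no sopranos → C(7,4) = 35; no basses → C(9,4) = 126.
Add back selections omitting two groups (i.e. drawn from a single group): C(3,4) + C(6,4) + C(4,4) = 16.
By inclusion–exclusion: 715 − 371 + 16 = 360.

360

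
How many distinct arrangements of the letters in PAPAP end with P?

6

With the last slot taken by P, it remains to arrange the other 4 letters (APAP).
Those 4 letters have A appearing twice and P appearing twice, giving (4)!/(2!·2!) = 6.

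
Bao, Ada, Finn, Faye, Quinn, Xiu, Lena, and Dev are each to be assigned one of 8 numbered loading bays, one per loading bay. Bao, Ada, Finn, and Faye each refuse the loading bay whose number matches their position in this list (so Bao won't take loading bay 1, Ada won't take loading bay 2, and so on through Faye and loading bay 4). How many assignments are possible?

24024

Let Aᵢ (for 1 ≤ i ≤ 4) be the placements that put person i in their forbidden loading bay. Any j of these fix j positions, leaving (8−j)! ways to fill the rest, and there are C(4,j) ways to pick which j.
By inclusion–exclusion, the number of valid placements is Σ_{j=0}^{4} (−1)^j C(4,j)·(8−j)!.
Computing: 40320 − 20160 + 4320 − 480 + 24 = 24024.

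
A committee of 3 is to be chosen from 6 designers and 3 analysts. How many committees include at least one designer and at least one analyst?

63

Unrestricted: C(9,3) = 84 ways to pick any 3 of the 9.
Selections missing a whole group: no designers → C(3,3) = 1; no analysts → C(6,3) = 20.
Both groups omitted at once is impossible, so 84 − 21 = 63.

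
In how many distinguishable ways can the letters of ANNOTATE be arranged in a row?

Letter multiplicities in ANNOTATE: A×2, E×1, N×2, O×1, T×2.
The number of distinct arrangements is 8!/(2!·2!·2!) = 40320/8 = 5040.

5040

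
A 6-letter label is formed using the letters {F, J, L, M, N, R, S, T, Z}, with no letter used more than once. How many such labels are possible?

60480

With no repetition, fill the 6 letters in order: 9 choices, then 8, down to 4.
That product is 9 × 8 × 7 × 6 × 5 × 4 = 60480.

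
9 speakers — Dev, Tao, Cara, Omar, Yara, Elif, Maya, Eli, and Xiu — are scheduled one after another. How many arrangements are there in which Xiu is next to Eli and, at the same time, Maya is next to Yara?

Treat {Xiu,Eli} as one block (2 orders) and {Maya,Yara} as another (2 orders).
That leaves 7 units to arrange: 2 × 2 × 7! = 4 × 5040 = 20160.

20160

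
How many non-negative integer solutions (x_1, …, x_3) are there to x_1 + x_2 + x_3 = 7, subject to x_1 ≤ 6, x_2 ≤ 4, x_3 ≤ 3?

Ignoring the caps, the number of non-negative solutions to x_1+…+x_3 = 7 is C(9,2) = 36.
Subtract solutions that violate a single cap (substitute x_i' = x_i − (cap_i+1)): x_1 ≥ 7 gives C(2,2) = 1; x_2 ≥ 5 gives C(4,2) = 6; x_3 ≥ 4 gives C(5,2) = 10. Together 17.
No two caps can be exceeded simultaneously, so the pair terms are all 0.
By inclusion–exclusion the count is 36 − 17 + 0 = 19.

19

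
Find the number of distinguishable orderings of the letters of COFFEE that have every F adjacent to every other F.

60

Treat the 2 copies of F as a single block. The multiset to arrange is then {FF, C, E, E, O}, 5 items in all.
That gives (5)!/(2!) = 60 arrangements.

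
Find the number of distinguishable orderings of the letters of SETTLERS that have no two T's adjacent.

3780

There are 8!/(2!·2!·2!) = 5040 arrangements of SETTLERS in total.
If the two T's are adjacent, glue them into one block, leaving 7 items to arrange: (7)!/(2!·2!) = 1260 ways.
Subtracting, 5040 − 1260 = 3780 arrangements keep the T's apart.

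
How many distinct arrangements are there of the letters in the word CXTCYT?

The 6 letters of CXTCYT have repeats: C appearing twice and T appearing twice.
So there are 6! / (2!·2!) = 180 distinguishable arrangements.

180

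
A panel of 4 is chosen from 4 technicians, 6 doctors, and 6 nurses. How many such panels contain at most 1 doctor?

930

Split by how many doctors are chosen (0 through 1).
Sum: C(6,0)·C(10,4) + C(6,1)·C(10,3) = 210 + 720 = 930.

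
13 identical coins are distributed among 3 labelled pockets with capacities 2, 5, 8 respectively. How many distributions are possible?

Without the upper bounds there are C(15,2) = 105 ways to split 13 among 3 pockets.
Subtract solutions that violate a single cap (substitute x_i' = x_i − (cap_i+1)): x_1 ≥ 3 gives C(12,2) = 66; x_2 ≥ 6 gives C(9,2) = 36; x_3 ≥ 9 gives C(6,2) = 15. Together 117.
Add back pairs where two caps are both exceeded: 15 + 3 + 0 = 18.
By inclusion–exclusion the count is 105 − 117 + 18 = 6.

6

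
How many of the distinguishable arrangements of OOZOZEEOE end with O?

With the last slot taken by O, it remains to arrange the other 8 letters (OZOZEEOE).
Those 8 letters have E appearing 3 times, O appearing 3 times, and Z appearing twice, giving (8)!/(3!·3!·2!) = 560.

560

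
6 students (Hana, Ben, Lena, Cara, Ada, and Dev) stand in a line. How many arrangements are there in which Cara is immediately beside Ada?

Glue Cara and Ada into one block (2 internal orders), leaving 5 units to arrange in a row.
So the count is 2·(5)! = 240.

240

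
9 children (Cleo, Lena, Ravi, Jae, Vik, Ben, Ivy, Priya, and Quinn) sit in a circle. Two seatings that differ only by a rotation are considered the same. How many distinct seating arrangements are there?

Fix one person's seat to break rotational symmetry; the remaining 8 people can be arranged in (8)! = 40320 ways.

40320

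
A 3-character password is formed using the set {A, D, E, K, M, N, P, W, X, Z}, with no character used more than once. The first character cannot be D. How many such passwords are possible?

The first character has 10−1 = 9 choices (anything except D).
The remaining 2 characters are filled from the other 9 symbols without repetition: 9 × 8 = 72.
Total: 9 × 72 = 648.

648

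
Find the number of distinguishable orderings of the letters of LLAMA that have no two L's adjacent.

18

There are 5!/(2!·2!) = 30 arrangements of LLAMA in total.
If the two L's are adjacent, glue them into one block, leaving 4 items to arrange: (4)!/(2!) = 12 ways.
Subtracting, 30 − 12 = 18 arrangements keep the L's apart.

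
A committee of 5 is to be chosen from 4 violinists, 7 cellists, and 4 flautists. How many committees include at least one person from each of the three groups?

Unrestricted: C(15,5) = 3003 ways to pick any 5 of the 15.
Subtract selections that omit an entire group: no violinists → C(11,5) = 462; no cellists → C(8,5) = 56; no flautists → C(11,5) = 462.
Add back selections omitting two groups (i.e. drawn from a single group): C(4,5) + C(7,5) + C(4,5) = 21.
By inclusion–exclusion: 3003 − 980 + 21 = 2044.

2044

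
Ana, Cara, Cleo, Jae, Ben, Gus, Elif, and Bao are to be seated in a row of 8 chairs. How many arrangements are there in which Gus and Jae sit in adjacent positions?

Glue Gus and Jae into one block (2 internal orders), leaving 7 units to arrange in a row.
That gives 2 × 7! = 2 × 5040 = 10080.

10080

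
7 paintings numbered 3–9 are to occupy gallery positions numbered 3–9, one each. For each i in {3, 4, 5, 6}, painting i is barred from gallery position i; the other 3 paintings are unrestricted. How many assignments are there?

Let Aᵢ (for 3 ≤ i ≤ 6) be the placements that put painting i in its forbidden gallery position. Any j of these fix j positions, leaving (7−j)! ways to fill the rest, and there are C(4,j) ways to pick which j.
By inclusion–exclusion, the number of valid placements is Σ_{j=0}^{4} (−1)^j C(4,j)·(7−j)!.
Computing: 5040 − 2880 + 720 − 96 + 6 = 2790.

2790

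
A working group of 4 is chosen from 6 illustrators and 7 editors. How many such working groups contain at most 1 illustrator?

245

Split by how many illustrators are chosen (0 through 1).
Sum: C(6,0)·C(7,4) + C(6,1)·C(7,3) = 35 + 210 = 245.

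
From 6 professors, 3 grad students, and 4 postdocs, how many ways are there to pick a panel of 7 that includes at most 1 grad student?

Split by how many grad students are chosen (0 through 1).
Sum: C(3,0)·C(10,7) + C(3,1)·C(10,6) = 120 + 630 = 750.

750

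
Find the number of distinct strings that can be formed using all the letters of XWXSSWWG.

1680

Letter multiplicities in XWXSSWWG: G×1, S×2, W×3, X×2.
The number of distinct arrangements is 8!/(3!·2!·2!) = 40320/24 = 1680.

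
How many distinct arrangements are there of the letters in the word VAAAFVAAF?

VAAAFVAAF has 9 letters with A appearing 5 times, F appearing twice, and V appearing twice.
So there are 9! / (5!·2!·2!) = 756 distinguishable arrangements.

756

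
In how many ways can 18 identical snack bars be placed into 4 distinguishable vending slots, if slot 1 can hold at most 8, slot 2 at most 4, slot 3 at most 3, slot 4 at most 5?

By stars and bars, unrestricted non-negative solutions to x_1+…+x_4 = 18 number C(18+3,3) = 1330.
Subtract solutions that violate a single cap (substitute x_i' = x_i − (cap_i+1)): x_1 ≥ 9 gives C(12,3) = 220; x_2 ≥ 5 gives C(16,3) = 560; x_3 ≥ 4 gives C(17,3) = 680; x_4 ≥ 6 gives C(15,3) = 455. Together 1915.
Add back pairs where two caps are both exceeded: 35 + 56 + 20 + 220 + 120 + 165 = 616.
Subtract triples: 1 + 0 + 0 + 20 = 21.
By inclusion–exclusion the count is 1330 − 1915 + 616 − 21 = 10.

10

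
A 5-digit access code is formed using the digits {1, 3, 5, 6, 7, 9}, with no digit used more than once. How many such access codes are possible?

720

With no repetition, fill the 5 digits in order: 6 choices, then 5, down to 2.
That product is 6 × 5 × 4 × 3 × 2 = 720.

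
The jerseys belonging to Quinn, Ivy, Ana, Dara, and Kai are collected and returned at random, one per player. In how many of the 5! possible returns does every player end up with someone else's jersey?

44

This is the derangement count D_5: permutations of 5 items with no fixed point.
By inclusion–exclusion this is Σ_{j=0}^{5} (−1)^j C(5,j)·(5−j)!.
Computing: 120 − 120 + 60 − 20 + 5 − 1 = 44.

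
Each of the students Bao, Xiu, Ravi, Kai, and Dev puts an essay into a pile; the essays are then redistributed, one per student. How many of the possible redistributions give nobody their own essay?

Count assignments avoiding every fixed point. For any j of the 5 students fixed to their own essay, the other 5−j can be arranged in (5−j)! ways.
By inclusion–exclusion this is Σ_{j=0}^{5} (−1)^j C(5,j)·(5−j)!.
Computing: 120 − 120 + 60 − 20 + 5 − 1 = 44.

44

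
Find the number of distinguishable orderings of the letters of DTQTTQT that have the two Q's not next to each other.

75

Total arrangements of DTQTTQT: 7!/(4!·2!) = 105.
Arrangements with the Q's together: treat QQ as one letter, giving (6)!/(4!) = 30.
Subtracting, 105 − 30 = 75 arrangements keep the Q's apart.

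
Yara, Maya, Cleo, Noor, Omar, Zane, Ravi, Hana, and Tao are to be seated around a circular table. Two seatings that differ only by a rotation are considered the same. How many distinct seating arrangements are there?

Seat Yara anywhere (absorbing the rotational symmetry), then permute the other 8: (8)! = 40320.

40320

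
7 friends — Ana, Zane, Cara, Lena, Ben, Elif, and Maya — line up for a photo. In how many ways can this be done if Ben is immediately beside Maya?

1440

Glue Ben and Maya into one block (2 internal orders), leaving 6 units to arrange in a row.
So the count is 2·(6)! = 1440.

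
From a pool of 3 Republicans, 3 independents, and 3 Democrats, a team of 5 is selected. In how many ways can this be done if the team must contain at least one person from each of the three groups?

With no constraint there are C(9,5) = 126 possible selections.
Selections missing a whole group: no Republicans → C(6,5) = 6; no independents → C(6,5) = 6; no Democrats → C(6,5) = 6.
Add back selections omitting two groups (i.e. drawn from a single group): C(3,5) + C(3,5) + C(3,5) = 0.
By inclusion–exclusion: 126 − 18 + 0 = 108.

108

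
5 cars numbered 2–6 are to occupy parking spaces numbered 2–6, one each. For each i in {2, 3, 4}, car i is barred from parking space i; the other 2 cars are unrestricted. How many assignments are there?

Let Aᵢ (for i ∈ {2, 3, 4}) be the placements that put car i in its forbidden parking space. Any j of these fix j positions, leaving (5−j)! ways to fill the rest, and there are C(3,j) ways to pick which j.
By inclusion–exclusion, the number of valid placements is Σ_{j=0}^{3} (−1)^j C(3,j)·(5−j)!.
Computing: 120 − 72 + 18 − 2 = 64.

64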